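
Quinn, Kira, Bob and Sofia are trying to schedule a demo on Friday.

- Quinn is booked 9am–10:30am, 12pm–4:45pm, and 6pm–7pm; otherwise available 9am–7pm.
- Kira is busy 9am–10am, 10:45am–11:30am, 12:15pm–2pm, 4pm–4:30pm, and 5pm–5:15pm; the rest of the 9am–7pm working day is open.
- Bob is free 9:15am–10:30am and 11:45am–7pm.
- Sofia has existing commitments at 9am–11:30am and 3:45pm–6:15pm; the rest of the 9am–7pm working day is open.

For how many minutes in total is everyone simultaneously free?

Quinn free within 09:00–19:00: 10:30–12:00, 16:45–18:00.
Kira free within 09:00–19:00: 10:00–10:45, 11:30–12:15, 14:00–16:00, 16:30–17:00, 17:15–19:00.
Sofia free within 09:00–19:00: 11:30–15:45, 18:15–19:00.
Quinn ∩ Kira: 10:30–10:45, 11:30–12:00, 16:45–17:00, 17:15–18:00.
Quinn ∩ Kira ∩ Bob: 11:45–12:00, 16:45–17:00, 17:15–18:00.
Quinn ∩ Kira ∩ Bob ∩ Sofia: 11:45–12:00.
Total common minutes: 15.

15 minutes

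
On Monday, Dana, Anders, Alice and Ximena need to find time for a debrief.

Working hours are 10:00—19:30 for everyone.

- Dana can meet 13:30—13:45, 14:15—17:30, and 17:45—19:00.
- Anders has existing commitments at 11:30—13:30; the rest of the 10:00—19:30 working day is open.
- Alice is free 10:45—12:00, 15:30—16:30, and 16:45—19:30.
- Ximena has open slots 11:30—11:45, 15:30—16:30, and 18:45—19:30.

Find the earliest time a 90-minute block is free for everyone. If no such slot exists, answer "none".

none

Anders free within 10:00–19:30: 10:00–11:30, 13:30–19:30.
Dana ∩ Anders: 13:30–13:45, 14:15–17:30, 17:45–19:00.
Dana ∩ Anders ∩ Alice: 15:30–16:30, 16:45–17:30, 17:45–19:00.
Dana ∩ Anders ∩ Alice ∩ Ximena: 15:30–16:30, 18:45–19:00.
Windows ≥ 90 min: (none).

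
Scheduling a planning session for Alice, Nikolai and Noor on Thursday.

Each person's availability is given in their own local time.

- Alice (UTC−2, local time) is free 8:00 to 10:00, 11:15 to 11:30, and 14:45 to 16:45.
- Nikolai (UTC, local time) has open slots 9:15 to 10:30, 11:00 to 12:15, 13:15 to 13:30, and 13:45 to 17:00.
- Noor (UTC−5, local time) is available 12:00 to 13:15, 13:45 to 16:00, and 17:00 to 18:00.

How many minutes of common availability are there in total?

0 minutes

Alice → UTC: 10:00–12:00, 13:15–13:30, 16:45–18:45.
Nikolai → UTC: 09:15–10:30, 11:00–12:15, 13:15–13:30, 13:45–17:00.
Noor → UTC: 17:00–18:15, 18:45–21:00, 22:00–23:00.
Alice ∩ Nikolai: 10:00–10:30, 11:00–12:00, 13:15–13:30, 16:45–17:00.
Alice ∩ Nikolai ∩ Noor: (none).
Total common minutes: 0.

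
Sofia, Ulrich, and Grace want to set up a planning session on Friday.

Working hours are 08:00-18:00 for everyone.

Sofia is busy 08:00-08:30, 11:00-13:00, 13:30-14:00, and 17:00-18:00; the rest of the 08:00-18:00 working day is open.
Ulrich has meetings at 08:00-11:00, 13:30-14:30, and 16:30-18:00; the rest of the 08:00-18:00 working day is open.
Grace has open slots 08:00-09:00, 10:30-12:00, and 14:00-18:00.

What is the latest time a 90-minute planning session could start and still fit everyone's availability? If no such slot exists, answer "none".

Sofia free within 08:00–18:00: 08:30–11:00, 13:00–13:30, 14:00–17:00.
Ulrich free within 08:00–18:00: 11:00–13:30, 14:30–16:30.
Sofia ∩ Ulrich: 13:00–13:30, 14:30–16:30.
Sofia ∩ Ulrich ∩ Grace: 14:30–16:30.
Windows ≥ 90 min: 14:30–16:30.
Latest start in the last window 14:30–16:30 is 16:30 − 90 min = 15:00.

15:00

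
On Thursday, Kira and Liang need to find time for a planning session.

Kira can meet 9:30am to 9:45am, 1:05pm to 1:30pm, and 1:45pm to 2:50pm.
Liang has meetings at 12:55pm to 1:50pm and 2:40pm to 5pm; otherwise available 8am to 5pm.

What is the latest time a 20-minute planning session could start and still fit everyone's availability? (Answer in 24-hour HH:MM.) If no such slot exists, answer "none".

Liang free within 08:00–17:00: 08:00–12:55, 13:50–14:40.
Kira ∩ Liang: 09:30–09:45, 13:50–14:40.
Windows ≥ 20 min: 13:50–14:40.
Latest start in the last window 13:50–14:40 is 14:40 − 20 min = 14:20.

14:20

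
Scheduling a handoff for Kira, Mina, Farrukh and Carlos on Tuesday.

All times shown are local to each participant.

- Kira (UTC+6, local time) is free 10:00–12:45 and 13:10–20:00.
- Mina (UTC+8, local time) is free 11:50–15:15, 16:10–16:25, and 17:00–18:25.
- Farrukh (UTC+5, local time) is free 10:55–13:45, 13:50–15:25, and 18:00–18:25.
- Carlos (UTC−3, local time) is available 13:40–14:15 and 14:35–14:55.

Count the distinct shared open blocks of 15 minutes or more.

Kira → UTC: 04:00–06:45, 07:10–14:00.
Mina → UTC: 03:50–07:15, 08:10–08:25, 09:00–10:25.
Farrukh → UTC: 05:55–08:45, 08:50–10:25, 13:00–13:25.
Carlos → UTC: 16:40–17:15, 17:35–17:55.
Kira ∩ Mina: 04:00–06:45, 07:10–07:15, 08:10–08:25, 09:00–10:25.
Kira ∩ Mina ∩ Farrukh: 05:55–06:45, 07:10–07:15, 08:10–08:25, 09:00–10:25.
Kira ∩ Mina ∩ Farrukh ∩ Carlos: (none).
Windows ≥ 15 min: (none).
That's 0 windows.

0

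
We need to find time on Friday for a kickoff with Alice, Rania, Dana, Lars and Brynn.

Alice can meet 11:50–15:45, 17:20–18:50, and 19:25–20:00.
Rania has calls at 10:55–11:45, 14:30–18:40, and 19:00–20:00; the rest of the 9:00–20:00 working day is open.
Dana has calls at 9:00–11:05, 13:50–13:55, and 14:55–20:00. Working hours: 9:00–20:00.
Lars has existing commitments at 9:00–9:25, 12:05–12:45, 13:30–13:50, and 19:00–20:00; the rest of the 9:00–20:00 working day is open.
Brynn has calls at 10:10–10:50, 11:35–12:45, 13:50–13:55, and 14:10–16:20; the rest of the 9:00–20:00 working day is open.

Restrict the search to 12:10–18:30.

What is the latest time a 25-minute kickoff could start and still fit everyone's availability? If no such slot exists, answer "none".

Rania free within 09:00–20:00: 09:00–10:55, 11:45–14:30, 18:40–19:00.
Dana free within 09:00–20:00: 11:05–13:50, 13:55–14:55.
Lars free within 09:00–20:00: 09:25–12:05, 12:45–13:30, 13:50–19:00.
Brynn free within 09:00–20:00: 09:00–10:10, 10:50–11:35, 12:45–13:50, 13:55–14:10, 16:20–20:00.
Alice ∩ Rania: 11:50–14:30, 18:40–18:50.
Alice ∩ Rania ∩ Dana: 11:50–13:50, 13:55–14:30.
Alice ∩ Rania ∩ Dana ∩ Lars: 11:50–12:05, 12:45–13:30, 13:55–14:30.
Alice ∩ Rania ∩ Dana ∩ Lars ∩ Brynn: 12:45–13:30, 13:55–14:10.
Restricted to 12:10–18:30: 12:45–13:30, 13:55–14:10.
Windows ≥ 25 min: 12:45–13:30.
Latest start in the last window 12:45–13:30 is 13:30 − 25 min = 13:05.

13:05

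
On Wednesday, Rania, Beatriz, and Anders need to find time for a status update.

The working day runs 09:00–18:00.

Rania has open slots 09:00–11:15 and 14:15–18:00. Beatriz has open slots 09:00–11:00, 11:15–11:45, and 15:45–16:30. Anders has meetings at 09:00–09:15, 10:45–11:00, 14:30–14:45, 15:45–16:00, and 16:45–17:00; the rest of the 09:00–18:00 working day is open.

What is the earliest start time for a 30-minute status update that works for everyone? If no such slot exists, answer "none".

09:15

Anders free within 09:00–18:00: 09:15–10:45, 11:00–14:30, 14:45–15:45, 16:00–16:45, 17:00–18:00.
Rania ∩ Beatriz: 09:00–11:00, 15:45–16:30.
Rania ∩ Beatriz ∩ Anders: 09:15–10:45, 16:00–16:30.
Windows ≥ 30 min: 09:15–10:45, 16:00–16:30.
Earliest such window starts at 09:15.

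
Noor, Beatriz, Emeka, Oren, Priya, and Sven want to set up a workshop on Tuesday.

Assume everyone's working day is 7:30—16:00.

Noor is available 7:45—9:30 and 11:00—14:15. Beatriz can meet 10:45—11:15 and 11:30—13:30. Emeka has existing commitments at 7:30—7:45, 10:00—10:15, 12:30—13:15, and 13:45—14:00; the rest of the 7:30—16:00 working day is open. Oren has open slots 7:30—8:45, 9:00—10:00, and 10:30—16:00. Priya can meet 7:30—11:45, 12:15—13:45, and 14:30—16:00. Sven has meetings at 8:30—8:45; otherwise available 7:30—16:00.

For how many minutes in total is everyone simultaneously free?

Emeka free within 07:30–16:00: 07:45–10:00, 10:15–12:30, 13:15–13:45, 14:00–16:00.
Sven free within 07:30–16:00: 07:30–08:30, 08:45–16:00.
Noor ∩ Beatriz: 11:00–11:15, 11:30–13:30.
Noor ∩ Beatriz ∩ Emeka: 11:00–11:15, 11:30–12:30, 13:15–13:30.
Noor ∩ Beatriz ∩ Emeka ∩ Oren: 11:00–11:15, 11:30–12:30, 13:15–13:30.
Noor ∩ Beatriz ∩ Emeka ∩ Oren ∩ Priya: 11:00–11:15, 11:30–11:45, 12:15–12:30, 13:15–13:30.
Noor ∩ Beatriz ∩ Emeka ∩ Oren ∩ Priya ∩ Sven: 11:00–11:15, 11:30–11:45, 12:15–12:30, 13:15–13:30.
Total common minutes: 15 + 15 + 15 + 15 = 60.

60 minutes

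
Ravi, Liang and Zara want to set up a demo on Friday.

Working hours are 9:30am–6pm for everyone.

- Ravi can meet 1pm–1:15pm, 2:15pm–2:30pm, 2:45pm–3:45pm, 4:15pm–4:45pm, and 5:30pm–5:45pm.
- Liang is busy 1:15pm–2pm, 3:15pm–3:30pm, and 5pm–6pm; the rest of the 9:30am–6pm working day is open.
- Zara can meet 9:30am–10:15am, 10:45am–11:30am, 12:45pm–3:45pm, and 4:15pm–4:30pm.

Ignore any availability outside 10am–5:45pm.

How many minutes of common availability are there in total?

Liang free within 09:30–18:00: 09:30–13:15, 14:00–15:15, 15:30–17:00.
Ravi ∩ Liang: 13:00–13:15, 14:15–14:30, 14:45–15:15, 15:30–15:45, 16:15–16:45.
Ravi ∩ Liang ∩ Zara: 13:00–13:15, 14:15–14:30, 14:45–15:15, 15:30–15:45, 16:15–16:30.
Restricted to 10:00–17:45: 13:00–13:15, 14:15–14:30, 14:45–15:15, 15:30–15:45, 16:15–16:30.
Total common minutes: 15 + 15 + 30 + 15 + 15 = 90.

90 minutes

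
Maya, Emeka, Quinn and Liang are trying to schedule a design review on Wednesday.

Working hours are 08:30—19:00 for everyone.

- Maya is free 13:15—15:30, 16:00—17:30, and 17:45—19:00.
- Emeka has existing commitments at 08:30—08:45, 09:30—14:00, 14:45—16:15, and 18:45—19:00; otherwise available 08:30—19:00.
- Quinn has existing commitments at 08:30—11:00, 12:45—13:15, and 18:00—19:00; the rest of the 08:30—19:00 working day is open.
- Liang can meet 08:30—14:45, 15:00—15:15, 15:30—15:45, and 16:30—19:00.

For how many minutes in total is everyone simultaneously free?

120 minutes

Emeka free within 08:30–19:00: 08:45–09:30, 14:00–14:45, 16:15–18:45.
Quinn free within 08:30–19:00: 11:00–12:45, 13:15–18:00.
Maya ∩ Emeka: 14:00–14:45, 16:15–17:30, 17:45–18:45.
Maya ∩ Emeka ∩ Quinn: 14:00–14:45, 16:15–17:30, 17:45–18:00.
Maya ∩ Emeka ∩ Quinn ∩ Liang: 14:00–14:45, 16:30–17:30, 17:45–18:00.
Total common minutes: 45 + 60 + 15 = 120.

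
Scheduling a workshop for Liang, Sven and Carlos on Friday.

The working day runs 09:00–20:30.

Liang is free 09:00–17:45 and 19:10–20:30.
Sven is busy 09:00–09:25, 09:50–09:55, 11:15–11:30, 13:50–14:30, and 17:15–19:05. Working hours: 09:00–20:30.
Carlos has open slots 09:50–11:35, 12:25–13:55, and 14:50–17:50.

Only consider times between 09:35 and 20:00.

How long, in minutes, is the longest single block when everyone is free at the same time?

Sven free within 09:00–20:30: 09:25–09:50, 09:55–11:15, 11:30–13:50, 14:30–17:15, 19:05–20:30.
Liang ∩ Sven: 09:25–09:50, 09:55–11:15, 11:30–13:50, 14:30–17:15, 19:10–20:30.
Liang ∩ Sven ∩ Carlos: 09:55–11:15, 11:30–11:35, 12:25–13:50, 14:50–17:15.
Restricted to 09:35–20:00: 09:55–11:15, 11:30–11:35, 12:25–13:50, 14:50–17:15.
Common window lengths: 80, 5, 85, 145 min; longest is 145.

145 minutes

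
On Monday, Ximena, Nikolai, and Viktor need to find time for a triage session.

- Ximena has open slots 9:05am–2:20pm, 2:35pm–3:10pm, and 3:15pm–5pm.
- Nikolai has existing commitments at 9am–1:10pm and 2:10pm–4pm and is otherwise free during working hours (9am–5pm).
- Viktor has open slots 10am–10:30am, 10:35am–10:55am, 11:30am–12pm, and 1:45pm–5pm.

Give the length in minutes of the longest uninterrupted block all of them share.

60 minutes

Nikolai free within 09:00–17:00: 13:10–14:10, 16:00–17:00.
Ximena ∩ Nikolai: 13:10–14:10, 16:00–17:00.
Ximena ∩ Nikolai ∩ Viktor: 13:45–14:10, 16:00–17:00.
Common window lengths: 25, 60 min; longest is 60.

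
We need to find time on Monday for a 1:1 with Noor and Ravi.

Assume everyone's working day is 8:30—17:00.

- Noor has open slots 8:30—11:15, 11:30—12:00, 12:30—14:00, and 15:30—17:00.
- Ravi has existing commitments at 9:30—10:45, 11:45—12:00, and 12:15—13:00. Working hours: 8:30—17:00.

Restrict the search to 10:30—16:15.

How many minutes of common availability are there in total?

150 minutes

Ravi free within 08:30–17:00: 08:30–09:30, 10:45–11:45, 12:00–12:15, 13:00–17:00.
Noor ∩ Ravi: 08:30–09:30, 10:45–11:15, 11:30–11:45, 13:00–14:00, 15:30–17:00.
Restricted to 10:30–16:15: 10:45–11:15, 11:30–11:45, 13:00–14:00, 15:30–16:15.
Total common minutes: 30 + 15 + 60 + 45 = 150.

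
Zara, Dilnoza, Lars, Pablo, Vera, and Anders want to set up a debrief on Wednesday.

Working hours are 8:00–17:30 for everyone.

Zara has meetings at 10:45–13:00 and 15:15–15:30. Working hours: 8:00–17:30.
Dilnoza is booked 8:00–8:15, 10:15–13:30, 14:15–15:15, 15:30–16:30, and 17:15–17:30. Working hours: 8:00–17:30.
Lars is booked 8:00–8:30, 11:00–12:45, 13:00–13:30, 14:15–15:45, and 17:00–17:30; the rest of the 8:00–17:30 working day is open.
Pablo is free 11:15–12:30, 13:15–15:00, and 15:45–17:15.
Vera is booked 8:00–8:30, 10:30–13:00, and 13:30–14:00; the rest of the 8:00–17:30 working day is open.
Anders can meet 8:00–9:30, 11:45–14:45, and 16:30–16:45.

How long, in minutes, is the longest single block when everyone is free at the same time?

Zara free within 08:00–17:30: 08:00–10:45, 13:00–15:15, 15:30–17:30.
Dilnoza free within 08:00–17:30: 08:15–10:15, 13:30–14:15, 15:15–15:30, 16:30–17:15.
Lars free within 08:00–17:30: 08:30–11:00, 12:45–13:00, 13:30–14:15, 15:45–17:00.
Vera free within 08:00–17:30: 08:30–10:30, 13:00–13:30, 14:00–17:30.
Zara ∩ Dilnoza: 08:15–10:15, 13:30–14:15, 16:30–17:15.
Zara ∩ Dilnoza ∩ Lars: 08:30–10:15, 13:30–14:15, 16:30–17:00.
Zara ∩ Dilnoza ∩ Lars ∩ Pablo: 13:30–14:15, 16:30–17:00.
Zara ∩ Dilnoza ∩ Lars ∩ Pablo ∩ Vera: 14:00–14:15, 16:30–17:00.
Zara ∩ Dilnoza ∩ Lars ∩ Pablo ∩ Vera ∩ Anders: 14:00–14:15, 16:30–16:45.
Common window lengths: 15, 15 min; longest is 15.

15 minutes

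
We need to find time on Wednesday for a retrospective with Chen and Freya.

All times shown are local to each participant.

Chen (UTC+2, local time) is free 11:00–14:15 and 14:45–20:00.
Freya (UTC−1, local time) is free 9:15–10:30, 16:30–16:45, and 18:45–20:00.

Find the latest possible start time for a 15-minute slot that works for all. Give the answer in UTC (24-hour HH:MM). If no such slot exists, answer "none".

Chen → UTC: 09:00–12:15, 12:45–18:00.
Freya → UTC: 10:15–11:30, 17:30–17:45, 19:45–21:00.
Chen ∩ Freya: 10:15–11:30, 17:30–17:45.
Windows ≥ 15 min: 10:15–11:30, 17:30–17:45.
Latest start in the last window 17:30–17:45 is 17:45 − 15 min = 17:30.

17:30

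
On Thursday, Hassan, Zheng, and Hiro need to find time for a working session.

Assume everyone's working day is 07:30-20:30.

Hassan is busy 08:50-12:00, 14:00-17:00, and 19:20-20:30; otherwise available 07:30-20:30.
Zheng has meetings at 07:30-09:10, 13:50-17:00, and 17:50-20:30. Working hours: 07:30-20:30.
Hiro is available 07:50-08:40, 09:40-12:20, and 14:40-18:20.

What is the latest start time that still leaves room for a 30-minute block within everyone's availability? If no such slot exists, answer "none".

17:20

Hassan free within 07:30–20:30: 07:30–08:50, 12:00–14:00, 17:00–19:20.
Zheng free within 07:30–20:30: 09:10–13:50, 17:00–17:50.
Hassan ∩ Zheng: 12:00–13:50, 17:00–17:50.
Hassan ∩ Zheng ∩ Hiro: 12:00–12:20, 17:00–17:50.
Windows ≥ 30 min: 17:00–17:50.
Latest start in the last window 17:00–17:50 is 17:50 − 30 min = 17:20.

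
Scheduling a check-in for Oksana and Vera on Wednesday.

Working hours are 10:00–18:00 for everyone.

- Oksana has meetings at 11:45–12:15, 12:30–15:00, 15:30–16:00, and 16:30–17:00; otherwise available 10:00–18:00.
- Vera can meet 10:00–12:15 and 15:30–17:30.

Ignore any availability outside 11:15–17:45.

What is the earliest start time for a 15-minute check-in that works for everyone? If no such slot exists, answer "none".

Oksana free within 10:00–18:00: 10:00–11:45, 12:15–12:30, 15:00–15:30, 16:00–16:30, 17:00–18:00.
Oksana ∩ Vera: 10:00–11:45, 16:00–16:30, 17:00–17:30.
Restricted to 11:15–17:45: 11:15–11:45, 16:00–16:30, 17:00–17:30.
Windows ≥ 15 min: 11:15–11:45, 16:00–16:30, 17:00–17:30.
Earliest such window starts at 11:15.

11:15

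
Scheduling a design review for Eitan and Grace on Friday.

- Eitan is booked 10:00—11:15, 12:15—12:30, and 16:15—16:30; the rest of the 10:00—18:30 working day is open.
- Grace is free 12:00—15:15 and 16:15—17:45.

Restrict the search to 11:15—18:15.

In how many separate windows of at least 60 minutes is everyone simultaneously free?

2

Eitan free within 10:00–18:30: 11:15–12:15, 12:30–16:15, 16:30–18:30.
Eitan ∩ Grace: 12:00–12:15, 12:30–15:15, 16:30–17:45.
Restricted to 11:15–18:15: 12:00–12:15, 12:30–15:15, 16:30–17:45.
Windows ≥ 60 min: 12:30–15:15, 16:30–17:45.
That's 2 windows.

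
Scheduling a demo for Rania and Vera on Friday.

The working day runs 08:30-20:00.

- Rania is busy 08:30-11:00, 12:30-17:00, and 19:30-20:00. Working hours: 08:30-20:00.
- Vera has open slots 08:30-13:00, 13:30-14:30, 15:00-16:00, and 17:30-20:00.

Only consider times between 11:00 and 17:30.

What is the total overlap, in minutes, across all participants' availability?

90 minutes

Rania free within 08:30–20:00: 11:00–12:30, 17:00–19:30.
Rania ∩ Vera: 11:00–12:30, 17:30–19:30.
Restricted to 11:00–17:30: 11:00–12:30.
Total common minutes: 90.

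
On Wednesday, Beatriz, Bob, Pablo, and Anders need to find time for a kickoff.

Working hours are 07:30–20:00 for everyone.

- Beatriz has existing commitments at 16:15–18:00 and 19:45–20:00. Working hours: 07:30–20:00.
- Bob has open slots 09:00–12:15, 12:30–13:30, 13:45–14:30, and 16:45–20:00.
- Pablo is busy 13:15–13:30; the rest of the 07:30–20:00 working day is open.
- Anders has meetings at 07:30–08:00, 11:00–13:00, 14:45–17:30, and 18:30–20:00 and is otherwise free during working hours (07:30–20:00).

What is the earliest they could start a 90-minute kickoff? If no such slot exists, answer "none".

Beatriz free within 07:30–20:00: 07:30–16:15, 18:00–19:45.
Pablo free within 07:30–20:00: 07:30–13:15, 13:30–20:00.
Anders free within 07:30–20:00: 08:00–11:00, 13:00–14:45, 17:30–18:30.
Beatriz ∩ Bob: 09:00–12:15, 12:30–13:30, 13:45–14:30, 18:00–19:45.
Beatriz ∩ Bob ∩ Pablo: 09:00–12:15, 12:30–13:15, 13:45–14:30, 18:00–19:45.
Beatriz ∩ Bob ∩ Pablo ∩ Anders: 09:00–11:00, 13:00–13:15, 13:45–14:30, 18:00–18:30.
Windows ≥ 90 min: 09:00–11:00.
Earliest such window starts at 09:00.

09:00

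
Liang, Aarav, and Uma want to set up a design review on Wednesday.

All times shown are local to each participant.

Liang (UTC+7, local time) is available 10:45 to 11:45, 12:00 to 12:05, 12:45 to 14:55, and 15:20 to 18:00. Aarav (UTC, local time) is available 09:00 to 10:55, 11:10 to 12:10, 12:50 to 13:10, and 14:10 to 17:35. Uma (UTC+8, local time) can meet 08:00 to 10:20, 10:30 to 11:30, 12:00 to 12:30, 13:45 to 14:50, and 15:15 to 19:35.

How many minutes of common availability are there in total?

Liang → UTC: 03:45–04:45, 05:00–05:05, 05:45–07:55, 08:20–11:00.
Aarav → UTC: 09:00–10:55, 11:10–12:10, 12:50–13:10, 14:10–17:35.
Uma → UTC: 00:00–02:20, 02:30–03:30, 04:00–04:30, 05:45–06:50, 07:15–11:35.
Liang ∩ Aarav: 09:00–10:55.
Liang ∩ Aarav ∩ Uma: 09:00–10:55.
Total common minutes: 115.

115 minutes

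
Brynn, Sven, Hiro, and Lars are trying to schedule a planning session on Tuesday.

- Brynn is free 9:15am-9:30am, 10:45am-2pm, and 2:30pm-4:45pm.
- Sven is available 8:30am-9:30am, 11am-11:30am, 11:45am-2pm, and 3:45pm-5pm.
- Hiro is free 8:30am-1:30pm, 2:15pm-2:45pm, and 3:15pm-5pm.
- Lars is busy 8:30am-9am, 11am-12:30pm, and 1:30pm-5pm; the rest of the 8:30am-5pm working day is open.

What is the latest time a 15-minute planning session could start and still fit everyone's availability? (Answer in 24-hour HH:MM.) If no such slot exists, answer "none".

13:15

Lars free within 08:30–17:00: 09:00–11:00, 12:30–13:30.
Brynn ∩ Sven: 09:15–09:30, 11:00–11:30, 11:45–14:00, 15:45–16:45.
Brynn ∩ Sven ∩ Hiro: 09:15–09:30, 11:00–11:30, 11:45–13:30, 15:45–16:45.
Brynn ∩ Sven ∩ Hiro ∩ Lars: 09:15–09:30, 12:30–13:30.
Windows ≥ 15 min: 09:15–09:30, 12:30–13:30.
Latest start in the last window 12:30–13:30 is 13:30 − 15 min = 13:15.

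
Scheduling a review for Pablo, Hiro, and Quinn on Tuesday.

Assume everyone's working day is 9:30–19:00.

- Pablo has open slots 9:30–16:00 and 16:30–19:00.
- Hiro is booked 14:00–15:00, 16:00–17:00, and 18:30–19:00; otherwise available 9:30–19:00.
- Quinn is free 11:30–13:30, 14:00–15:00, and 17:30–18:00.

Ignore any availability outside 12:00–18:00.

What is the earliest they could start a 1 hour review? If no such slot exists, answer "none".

12:00

Hiro free within 09:30–19:00: 09:30–14:00, 15:00–16:00, 17:00–18:30.
Pablo ∩ Hiro: 09:30–14:00, 15:00–16:00, 17:00–18:30.
Pablo ∩ Hiro ∩ Quinn: 11:30–13:30, 17:30–18:00.
Restricted to 12:00–18:00: 12:00–13:30, 17:30–18:00.
Windows ≥ 60 min: 12:00–13:30.
Earliest such window starts at 12:00.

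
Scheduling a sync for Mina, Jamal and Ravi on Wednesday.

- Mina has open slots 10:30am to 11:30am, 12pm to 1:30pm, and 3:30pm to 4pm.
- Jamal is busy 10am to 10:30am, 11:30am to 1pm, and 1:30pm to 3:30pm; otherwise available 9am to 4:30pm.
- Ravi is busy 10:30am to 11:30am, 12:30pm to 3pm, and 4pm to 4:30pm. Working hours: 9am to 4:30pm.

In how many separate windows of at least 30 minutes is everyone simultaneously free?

Jamal free within 09:00–16:30: 09:00–10:00, 10:30–11:30, 13:00–13:30, 15:30–16:30.
Ravi free within 09:00–16:30: 09:00–10:30, 11:30–12:30, 15:00–16:00.
Mina ∩ Jamal: 10:30–11:30, 13:00–13:30, 15:30–16:00.
Mina ∩ Jamal ∩ Ravi: 15:30–16:00.
Windows ≥ 30 min: 15:30–16:00.
That's 1 window.

1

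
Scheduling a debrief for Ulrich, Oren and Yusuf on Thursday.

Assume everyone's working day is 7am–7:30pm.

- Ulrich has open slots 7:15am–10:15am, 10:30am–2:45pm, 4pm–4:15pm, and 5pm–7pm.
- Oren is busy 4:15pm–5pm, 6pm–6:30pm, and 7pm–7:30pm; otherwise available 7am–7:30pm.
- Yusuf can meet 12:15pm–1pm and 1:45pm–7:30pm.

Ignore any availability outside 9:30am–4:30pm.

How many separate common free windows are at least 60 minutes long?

1

Oren free within 07:00–19:30: 07:00–16:15, 17:00–18:00, 18:30–19:00.
Ulrich ∩ Oren: 07:15–10:15, 10:30–14:45, 16:00–16:15, 17:00–18:00, 18:30–19:00.
Ulrich ∩ Oren ∩ Yusuf: 12:15–13:00, 13:45–14:45, 16:00–16:15, 17:00–18:00, 18:30–19:00.
Restricted to 09:30–16:30: 12:15–13:00, 13:45–14:45, 16:00–16:15.
Windows ≥ 60 min: 13:45–14:45.
That's 1 window.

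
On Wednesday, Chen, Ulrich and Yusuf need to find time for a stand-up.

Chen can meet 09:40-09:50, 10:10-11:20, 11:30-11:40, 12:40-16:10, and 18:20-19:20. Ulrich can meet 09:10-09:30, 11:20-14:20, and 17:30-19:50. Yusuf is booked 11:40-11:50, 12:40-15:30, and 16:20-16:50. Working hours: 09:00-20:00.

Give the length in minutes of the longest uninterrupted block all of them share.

Yusuf free within 09:00–20:00: 09:00–11:40, 11:50–12:40, 15:30–16:20, 16:50–20:00.
Chen ∩ Ulrich: 11:30–11:40, 12:40–14:20, 18:20–19:20.
Chen ∩ Ulrich ∩ Yusuf: 11:30–11:40, 18:20–19:20.
Common window lengths: 10, 60 min; longest is 60.

60 minutes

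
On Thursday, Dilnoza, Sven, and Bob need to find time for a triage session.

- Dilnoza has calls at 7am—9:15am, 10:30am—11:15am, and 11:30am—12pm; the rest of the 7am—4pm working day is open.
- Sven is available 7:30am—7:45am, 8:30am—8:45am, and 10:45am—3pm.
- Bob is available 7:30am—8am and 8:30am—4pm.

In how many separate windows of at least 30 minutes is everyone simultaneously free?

1

Dilnoza free within 07:00–16:00: 09:15–10:30, 11:15–11:30, 12:00–16:00.
Dilnoza ∩ Sven: 11:15–11:30, 12:00–15:00.
Dilnoza ∩ Sven ∩ Bob: 11:15–11:30, 12:00–15:00.
Windows ≥ 30 min: 12:00–15:00.
That's 1 window.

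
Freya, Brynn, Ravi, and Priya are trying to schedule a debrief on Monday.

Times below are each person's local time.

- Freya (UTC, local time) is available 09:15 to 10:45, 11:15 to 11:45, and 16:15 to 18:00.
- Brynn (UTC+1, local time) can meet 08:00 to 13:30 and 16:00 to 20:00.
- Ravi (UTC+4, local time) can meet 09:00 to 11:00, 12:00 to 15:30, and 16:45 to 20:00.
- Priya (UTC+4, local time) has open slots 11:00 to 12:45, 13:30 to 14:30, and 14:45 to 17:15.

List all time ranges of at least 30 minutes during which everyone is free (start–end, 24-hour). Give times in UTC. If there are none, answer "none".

09:30–10:30

Freya → UTC: 09:15–10:45, 11:15–11:45, 16:15–18:00.
Brynn → UTC: 07:00–12:30, 15:00–19:00.
Ravi → UTC: 05:00–07:00, 08:00–11:30, 12:45–16:00.
Priya → UTC: 07:00–08:45, 09:30–10:30, 10:45–13:15.
Freya ∩ Brynn: 09:15–10:45, 11:15–11:45, 16:15–18:00.
Freya ∩ Brynn ∩ Ravi: 09:15–10:45, 11:15–11:30.
Freya ∩ Brynn ∩ Ravi ∩ Priya: 09:30–10:30, 11:15–11:30.
Windows ≥ 30 min: 09:30–10:30.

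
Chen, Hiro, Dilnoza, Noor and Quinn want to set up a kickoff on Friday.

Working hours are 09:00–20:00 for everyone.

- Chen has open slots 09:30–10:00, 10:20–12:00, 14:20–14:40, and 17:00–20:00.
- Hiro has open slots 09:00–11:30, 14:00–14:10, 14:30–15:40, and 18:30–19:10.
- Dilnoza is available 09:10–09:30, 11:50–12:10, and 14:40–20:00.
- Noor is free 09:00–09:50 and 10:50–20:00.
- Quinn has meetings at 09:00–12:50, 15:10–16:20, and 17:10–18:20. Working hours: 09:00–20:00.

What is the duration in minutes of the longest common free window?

40 minutes

Quinn free within 09:00–20:00: 12:50–15:10, 16:20–17:10, 18:20–20:00.
Chen ∩ Hiro: 09:30–10:00, 10:20–11:30, 14:30–14:40, 18:30–19:10.
Chen ∩ Hiro ∩ Dilnoza: 18:30–19:10.
Chen ∩ Hiro ∩ Dilnoza ∩ Noor: 18:30–19:10.
Chen ∩ Hiro ∩ Dilnoza ∩ Noor ∩ Quinn: 18:30–19:10.
Single common window of 40 minutes.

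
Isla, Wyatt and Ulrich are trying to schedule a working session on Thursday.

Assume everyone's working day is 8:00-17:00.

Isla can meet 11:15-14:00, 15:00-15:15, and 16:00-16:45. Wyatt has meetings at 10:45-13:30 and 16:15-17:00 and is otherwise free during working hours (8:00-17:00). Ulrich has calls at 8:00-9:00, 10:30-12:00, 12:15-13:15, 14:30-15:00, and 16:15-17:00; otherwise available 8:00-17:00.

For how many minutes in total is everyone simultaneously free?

60 minutes

Wyatt free within 08:00–17:00: 08:00–10:45, 13:30–16:15.
Ulrich free within 08:00–17:00: 09:00–10:30, 12:00–12:15, 13:15–14:30, 15:00–16:15.
Isla ∩ Wyatt: 13:30–14:00, 15:00–15:15, 16:00–16:15.
Isla ∩ Wyatt ∩ Ulrich: 13:30–14:00, 15:00–15:15, 16:00–16:15.
Total common minutes: 30 + 15 + 15 = 60.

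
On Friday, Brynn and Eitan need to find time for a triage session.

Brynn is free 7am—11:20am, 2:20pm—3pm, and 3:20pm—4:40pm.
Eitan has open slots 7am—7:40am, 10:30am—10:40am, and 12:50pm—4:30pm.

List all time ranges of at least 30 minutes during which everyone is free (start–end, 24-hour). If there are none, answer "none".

Brynn ∩ Eitan: 07:00–07:40, 10:30–10:40, 14:20–15:00, 15:20–16:30.
Windows ≥ 30 min: 07:00–07:40, 14:20–15:00, 15:20–16:30.

07:00–07:40, 14:20–15:00, 15:20–16:30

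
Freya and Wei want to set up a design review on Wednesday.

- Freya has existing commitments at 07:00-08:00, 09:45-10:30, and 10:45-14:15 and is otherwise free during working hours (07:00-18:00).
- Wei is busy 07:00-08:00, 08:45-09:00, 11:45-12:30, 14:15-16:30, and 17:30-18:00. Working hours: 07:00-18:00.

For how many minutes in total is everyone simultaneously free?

Freya free within 07:00–18:00: 08:00–09:45, 10:30–10:45, 14:15–18:00.
Wei free within 07:00–18:00: 08:00–08:45, 09:00–11:45, 12:30–14:15, 16:30–17:30.
Freya ∩ Wei: 08:00–08:45, 09:00–09:45, 10:30–10:45, 16:30–17:30.
Total common minutes: 45 + 45 + 15 + 60 = 165.

165 minutes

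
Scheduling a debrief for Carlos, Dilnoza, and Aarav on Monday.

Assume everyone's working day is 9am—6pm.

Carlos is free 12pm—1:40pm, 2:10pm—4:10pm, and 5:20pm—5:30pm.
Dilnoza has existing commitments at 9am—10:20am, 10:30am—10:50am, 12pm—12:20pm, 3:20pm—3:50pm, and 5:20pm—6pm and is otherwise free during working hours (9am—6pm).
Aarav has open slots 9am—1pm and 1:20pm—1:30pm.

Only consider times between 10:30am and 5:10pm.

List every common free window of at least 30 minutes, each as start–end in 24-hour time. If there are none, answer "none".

Dilnoza free within 09:00–18:00: 10:20–10:30, 10:50–12:00, 12:20–15:20, 15:50–17:20.
Carlos ∩ Dilnoza: 12:20–13:40, 14:10–15:20, 15:50–16:10.
Carlos ∩ Dilnoza ∩ Aarav: 12:20–13:00, 13:20–13:30.
Restricted to 10:30–17:10: 12:20–13:00, 13:20–13:30.
Windows ≥ 30 min: 12:20–13:00.

12:20–13:00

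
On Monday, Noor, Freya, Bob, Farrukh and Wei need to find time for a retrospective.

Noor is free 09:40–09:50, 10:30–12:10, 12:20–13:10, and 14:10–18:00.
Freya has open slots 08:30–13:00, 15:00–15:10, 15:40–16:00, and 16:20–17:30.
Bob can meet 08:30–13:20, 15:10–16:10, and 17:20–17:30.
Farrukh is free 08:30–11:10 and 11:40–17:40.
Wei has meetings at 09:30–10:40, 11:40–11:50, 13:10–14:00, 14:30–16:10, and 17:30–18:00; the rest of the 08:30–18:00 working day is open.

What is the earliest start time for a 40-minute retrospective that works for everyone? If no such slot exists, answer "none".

Wei free within 08:30–18:00: 08:30–09:30, 10:40–11:40, 11:50–13:10, 14:00–14:30, 16:10–17:30.
Noor ∩ Freya: 09:40–09:50, 10:30–12:10, 12:20–13:00, 15:00–15:10, 15:40–16:00, 16:20–17:30.
Noor ∩ Freya ∩ Bob: 09:40–09:50, 10:30–12:10, 12:20–13:00, 15:40–16:00, 17:20–17:30.
Noor ∩ Freya ∩ Bob ∩ Farrukh: 09:40–09:50, 10:30–11:10, 11:40–12:10, 12:20–13:00, 15:40–16:00, 17:20–17:30.
Noor ∩ Freya ∩ Bob ∩ Farrukh ∩ Wei: 10:40–11:10, 11:50–12:10, 12:20–13:00, 17:20–17:30.
Windows ≥ 40 min: 12:20–13:00.
Earliest such window starts at 12:20.

12:20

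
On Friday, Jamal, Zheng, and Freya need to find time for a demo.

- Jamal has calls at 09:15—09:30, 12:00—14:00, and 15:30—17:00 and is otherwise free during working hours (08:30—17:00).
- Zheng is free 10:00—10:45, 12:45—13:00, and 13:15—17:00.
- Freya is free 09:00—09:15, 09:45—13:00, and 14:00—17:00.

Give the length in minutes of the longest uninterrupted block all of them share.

Jamal free within 08:30–17:00: 08:30–09:15, 09:30–12:00, 14:00–15:30.
Jamal ∩ Zheng: 10:00–10:45, 14:00–15:30.
Jamal ∩ Zheng ∩ Freya: 10:00–10:45, 14:00–15:30.
Common window lengths: 45, 90 min; longest is 90.

90 minutes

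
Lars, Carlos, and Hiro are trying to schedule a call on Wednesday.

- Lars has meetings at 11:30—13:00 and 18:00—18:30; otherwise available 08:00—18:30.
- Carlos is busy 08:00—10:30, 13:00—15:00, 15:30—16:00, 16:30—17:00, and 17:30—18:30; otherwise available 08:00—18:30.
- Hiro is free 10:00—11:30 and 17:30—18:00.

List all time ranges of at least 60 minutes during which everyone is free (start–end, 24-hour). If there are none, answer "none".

10:30–11:30

Lars free within 08:00–18:30: 08:00–11:30, 13:00–18:00.
Carlos free within 08:00–18:30: 10:30–13:00, 15:00–15:30, 16:00–16:30, 17:00–17:30.
Lars ∩ Carlos: 10:30–11:30, 15:00–15:30, 16:00–16:30, 17:00–17:30.
Lars ∩ Carlos ∩ Hiro: 10:30–11:30.
Windows ≥ 60 min: 10:30–11:30.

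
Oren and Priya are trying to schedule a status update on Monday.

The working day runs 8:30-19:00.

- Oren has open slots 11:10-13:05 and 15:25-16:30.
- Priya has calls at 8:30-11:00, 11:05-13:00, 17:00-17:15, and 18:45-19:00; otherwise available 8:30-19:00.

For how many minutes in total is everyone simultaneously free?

70 minutes

Priya free within 08:30–19:00: 11:00–11:05, 13:00–17:00, 17:15–18:45.
Oren ∩ Priya: 13:00–13:05, 15:25–16:30.
Total common minutes: 5 + 65 = 70.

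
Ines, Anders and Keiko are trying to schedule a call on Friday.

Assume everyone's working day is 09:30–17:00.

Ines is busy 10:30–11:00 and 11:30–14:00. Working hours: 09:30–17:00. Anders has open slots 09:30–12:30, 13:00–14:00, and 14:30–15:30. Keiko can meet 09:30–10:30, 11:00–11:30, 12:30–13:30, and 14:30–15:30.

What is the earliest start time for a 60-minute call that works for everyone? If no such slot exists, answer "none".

Ines free within 09:30–17:00: 09:30–10:30, 11:00–11:30, 14:00–17:00.
Ines ∩ Anders: 09:30–10:30, 11:00–11:30, 14:30–15:30.
Ines ∩ Anders ∩ Keiko: 09:30–10:30, 11:00–11:30, 14:30–15:30.
Windows ≥ 60 min: 09:30–10:30, 14:30–15:30.
Earliest such window starts at 09:30.

09:30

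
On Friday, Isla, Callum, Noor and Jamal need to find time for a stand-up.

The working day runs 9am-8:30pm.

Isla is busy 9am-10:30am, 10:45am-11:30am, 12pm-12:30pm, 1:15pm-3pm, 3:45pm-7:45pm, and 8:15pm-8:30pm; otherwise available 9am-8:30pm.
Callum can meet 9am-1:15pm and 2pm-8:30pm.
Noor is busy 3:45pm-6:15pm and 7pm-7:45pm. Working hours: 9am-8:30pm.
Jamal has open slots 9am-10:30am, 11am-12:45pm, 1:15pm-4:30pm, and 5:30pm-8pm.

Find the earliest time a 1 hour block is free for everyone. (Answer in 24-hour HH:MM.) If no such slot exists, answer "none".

Isla free within 09:00–20:30: 10:30–10:45, 11:30–12:00, 12:30–13:15, 15:00–15:45, 19:45–20:15.
Noor free within 09:00–20:30: 09:00–15:45, 18:15–19:00, 19:45–20:30.
Isla ∩ Callum: 10:30–10:45, 11:30–12:00, 12:30–13:15, 15:00–15:45, 19:45–20:15.
Isla ∩ Callum ∩ Noor: 10:30–10:45, 11:30–12:00, 12:30–13:15, 15:00–15:45, 19:45–20:15.
Isla ∩ Callum ∩ Noor ∩ Jamal: 11:30–12:00, 12:30–12:45, 15:00–15:45, 19:45–20:00.
Windows ≥ 60 min: (none).

none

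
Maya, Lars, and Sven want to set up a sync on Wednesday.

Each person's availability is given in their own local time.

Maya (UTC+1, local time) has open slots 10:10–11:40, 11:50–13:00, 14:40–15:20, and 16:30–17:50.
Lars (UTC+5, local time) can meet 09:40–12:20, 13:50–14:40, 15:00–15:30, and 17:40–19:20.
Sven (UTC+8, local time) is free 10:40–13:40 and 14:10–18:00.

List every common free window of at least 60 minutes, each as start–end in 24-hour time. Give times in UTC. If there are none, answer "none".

Maya → UTC: 09:10–10:40, 10:50–12:00, 13:40–14:20, 15:30–16:50.
Lars → UTC: 04:40–07:20, 08:50–09:40, 10:00–10:30, 12:40–14:20.
Sven → UTC: 02:40–05:40, 06:10–10:00.
Maya ∩ Lars: 09:10–09:40, 10:00–10:30, 13:40–14:20.
Maya ∩ Lars ∩ Sven: 09:10–09:40.
Windows ≥ 60 min: (none).

none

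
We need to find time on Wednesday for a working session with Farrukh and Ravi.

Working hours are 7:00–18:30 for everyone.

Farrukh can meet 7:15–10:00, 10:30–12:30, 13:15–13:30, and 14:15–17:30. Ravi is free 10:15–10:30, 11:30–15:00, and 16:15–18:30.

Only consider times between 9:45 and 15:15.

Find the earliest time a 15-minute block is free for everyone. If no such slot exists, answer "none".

11:30

Farrukh ∩ Ravi: 11:30–12:30, 13:15–13:30, 14:15–15:00, 16:15–17:30.
Restricted to 09:45–15:15: 11:30–12:30, 13:15–13:30, 14:15–15:00.
Windows ≥ 15 min: 11:30–12:30, 13:15–13:30, 14:15–15:00.
Earliest such window starts at 11:30.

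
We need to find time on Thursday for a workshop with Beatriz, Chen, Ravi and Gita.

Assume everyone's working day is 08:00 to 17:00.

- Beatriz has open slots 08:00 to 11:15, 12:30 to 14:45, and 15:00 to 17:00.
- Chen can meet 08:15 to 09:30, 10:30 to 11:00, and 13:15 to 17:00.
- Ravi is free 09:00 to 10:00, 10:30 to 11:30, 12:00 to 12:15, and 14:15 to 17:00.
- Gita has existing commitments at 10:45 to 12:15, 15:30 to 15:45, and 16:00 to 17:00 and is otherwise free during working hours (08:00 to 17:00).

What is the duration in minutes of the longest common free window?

30 minutes

Gita free within 08:00–17:00: 08:00–10:45, 12:15–15:30, 15:45–16:00.
Beatriz ∩ Chen: 08:15–09:30, 10:30–11:00, 13:15–14:45, 15:00–17:00.
Beatriz ∩ Chen ∩ Ravi: 09:00–09:30, 10:30–11:00, 14:15–14:45, 15:00–17:00.
Beatriz ∩ Chen ∩ Ravi ∩ Gita: 09:00–09:30, 10:30–10:45, 14:15–14:45, 15:00–15:30, 15:45–16:00.
Common window lengths: 30, 15, 30, 30, 15 min; longest is 30.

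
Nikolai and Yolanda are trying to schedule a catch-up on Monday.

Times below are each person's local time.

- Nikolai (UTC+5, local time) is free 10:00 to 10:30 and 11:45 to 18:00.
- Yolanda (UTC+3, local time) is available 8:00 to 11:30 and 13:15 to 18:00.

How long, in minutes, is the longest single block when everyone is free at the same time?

Nikolai → UTC: 05:00–05:30, 06:45–13:00.
Yolanda → UTC: 05:00–08:30, 10:15–15:00.
Nikolai ∩ Yolanda: 05:00–05:30, 06:45–08:30, 10:15–13:00.
Common window lengths: 30, 105, 165 min; longest is 165.

165 minutes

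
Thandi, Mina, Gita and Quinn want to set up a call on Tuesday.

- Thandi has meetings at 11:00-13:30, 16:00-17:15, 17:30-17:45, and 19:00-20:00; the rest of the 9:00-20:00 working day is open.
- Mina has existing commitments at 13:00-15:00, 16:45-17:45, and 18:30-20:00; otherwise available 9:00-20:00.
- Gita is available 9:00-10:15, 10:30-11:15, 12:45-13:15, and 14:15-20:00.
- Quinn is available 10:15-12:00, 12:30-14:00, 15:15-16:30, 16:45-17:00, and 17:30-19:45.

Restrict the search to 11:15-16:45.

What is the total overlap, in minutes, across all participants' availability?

45 minutes

Thandi free within 09:00–20:00: 09:00–11:00, 13:30–16:00, 17:15–17:30, 17:45–19:00.
Mina free within 09:00–20:00: 09:00–13:00, 15:00–16:45, 17:45–18:30.
Thandi ∩ Mina: 09:00–11:00, 15:00–16:00, 17:45–18:30.
Thandi ∩ Mina ∩ Gita: 09:00–10:15, 10:30–11:00, 15:00–16:00, 17:45–18:30.
Thandi ∩ Mina ∩ Gita ∩ Quinn: 10:30–11:00, 15:15–16:00, 17:45–18:30.
Restricted to 11:15–16:45: 15:15–16:00.
Total common minutes: 45.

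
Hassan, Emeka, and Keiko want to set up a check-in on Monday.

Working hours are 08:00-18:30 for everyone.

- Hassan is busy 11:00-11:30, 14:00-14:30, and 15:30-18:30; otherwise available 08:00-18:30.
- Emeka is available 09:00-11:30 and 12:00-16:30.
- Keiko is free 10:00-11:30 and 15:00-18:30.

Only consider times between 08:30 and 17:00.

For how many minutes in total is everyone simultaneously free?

90 minutes

Hassan free within 08:00–18:30: 08:00–11:00, 11:30–14:00, 14:30–15:30.
Hassan ∩ Emeka: 09:00–11:00, 12:00–14:00, 14:30–15:30.
Hassan ∩ Emeka ∩ Keiko: 10:00–11:00, 15:00–15:30.
Restricted to 08:30–17:00: 10:00–11:00, 15:00–15:30.
Total common minutes: 60 + 30 = 90.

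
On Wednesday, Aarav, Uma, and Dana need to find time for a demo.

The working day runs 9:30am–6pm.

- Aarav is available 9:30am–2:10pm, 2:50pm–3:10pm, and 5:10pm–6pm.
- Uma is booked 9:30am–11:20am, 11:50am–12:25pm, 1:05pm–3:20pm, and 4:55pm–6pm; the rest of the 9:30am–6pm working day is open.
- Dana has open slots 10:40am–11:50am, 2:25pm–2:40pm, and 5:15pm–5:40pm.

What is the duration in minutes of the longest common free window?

Uma free within 09:30–18:00: 11:20–11:50, 12:25–13:05, 15:20–16:55.
Aarav ∩ Uma: 11:20–11:50, 12:25–13:05.
Aarav ∩ Uma ∩ Dana: 11:20–11:50.
Single common window of 30 minutes.

30 minutes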